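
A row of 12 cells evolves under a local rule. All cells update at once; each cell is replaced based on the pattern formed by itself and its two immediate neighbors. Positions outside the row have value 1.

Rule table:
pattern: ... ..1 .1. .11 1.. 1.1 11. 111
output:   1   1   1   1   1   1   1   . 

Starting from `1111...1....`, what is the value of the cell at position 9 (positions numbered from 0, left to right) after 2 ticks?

.

...111111111
1111........
position 9 holds .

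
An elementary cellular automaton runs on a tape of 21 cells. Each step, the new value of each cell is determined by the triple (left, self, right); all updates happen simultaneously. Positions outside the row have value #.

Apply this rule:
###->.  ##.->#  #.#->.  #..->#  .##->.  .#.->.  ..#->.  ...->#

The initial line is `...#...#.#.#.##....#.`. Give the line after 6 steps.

step 1: ##..##........####...
step 2: .##..########....###.
step 3: ..##........####...#.
step 4: #..########....###...
step 5: ##........####...###.
step 6: .########....###...#.

.########....###...#.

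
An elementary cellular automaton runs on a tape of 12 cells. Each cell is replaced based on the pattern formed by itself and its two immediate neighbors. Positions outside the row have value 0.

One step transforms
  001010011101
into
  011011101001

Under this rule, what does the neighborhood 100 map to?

At position 5 the neighborhood is 100; the next row has 1 there.

1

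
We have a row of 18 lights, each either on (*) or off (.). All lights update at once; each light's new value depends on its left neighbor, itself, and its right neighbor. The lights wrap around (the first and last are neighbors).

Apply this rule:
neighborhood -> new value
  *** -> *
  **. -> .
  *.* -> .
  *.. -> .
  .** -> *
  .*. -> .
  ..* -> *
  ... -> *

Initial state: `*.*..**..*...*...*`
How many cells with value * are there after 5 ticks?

....**..*..**..***
.****..*..**..***.
****..*..**..***..
***..*..**..***..*
**..*..**..***..**
count of *: 10

10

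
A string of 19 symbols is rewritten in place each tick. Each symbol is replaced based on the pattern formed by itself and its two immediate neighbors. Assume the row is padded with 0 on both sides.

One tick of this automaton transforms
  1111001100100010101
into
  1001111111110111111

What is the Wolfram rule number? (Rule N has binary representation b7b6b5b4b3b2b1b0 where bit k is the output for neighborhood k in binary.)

position 1: 111 → 0  (bit 7 = 0)
position 3: 110 → 1  (bit 6 = 1)
position 15: 101 → 1  (bit 5 = 1)
position 4: 100 → 1  (bit 4 = 1)
position 0: 011 → 1  (bit 3 = 1)
position 10: 010 → 1  (bit 2 = 1)
position 5: 001 → 1  (bit 1 = 1)
position 12: 000 → 0  (bit 0 = 0)
bits b7..b0 = 01111110 = 126

126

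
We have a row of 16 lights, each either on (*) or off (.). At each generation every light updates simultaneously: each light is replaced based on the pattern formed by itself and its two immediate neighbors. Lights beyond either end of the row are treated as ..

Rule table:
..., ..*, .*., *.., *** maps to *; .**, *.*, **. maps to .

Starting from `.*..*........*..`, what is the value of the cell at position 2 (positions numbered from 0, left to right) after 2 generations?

*

generation 1: ****************
generation 2: .**************.
position 2 holds *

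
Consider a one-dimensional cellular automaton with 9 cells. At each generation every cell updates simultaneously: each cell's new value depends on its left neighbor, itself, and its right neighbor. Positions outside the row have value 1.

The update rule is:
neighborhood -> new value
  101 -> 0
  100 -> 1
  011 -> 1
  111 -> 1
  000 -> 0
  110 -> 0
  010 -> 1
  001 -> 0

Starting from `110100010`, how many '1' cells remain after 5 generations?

100110010
010101010
010101010  (fixed point — unchanged through generation 5)
count of 1: 4

4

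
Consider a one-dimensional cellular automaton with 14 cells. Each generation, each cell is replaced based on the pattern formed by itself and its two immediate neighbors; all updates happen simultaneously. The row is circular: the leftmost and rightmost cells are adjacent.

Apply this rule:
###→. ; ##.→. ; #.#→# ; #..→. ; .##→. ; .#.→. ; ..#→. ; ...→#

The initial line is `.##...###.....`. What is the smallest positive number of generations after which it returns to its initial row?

2

generation 1: ....#.....####
generation 2: .##...###.....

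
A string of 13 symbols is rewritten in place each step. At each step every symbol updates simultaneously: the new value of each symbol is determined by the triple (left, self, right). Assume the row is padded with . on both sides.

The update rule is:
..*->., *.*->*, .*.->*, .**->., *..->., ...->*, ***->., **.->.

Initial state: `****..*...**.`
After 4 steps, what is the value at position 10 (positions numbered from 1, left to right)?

......*.*....
*****.***.***
.....*...*...
****.*.*.*.**
position 10 holds *

*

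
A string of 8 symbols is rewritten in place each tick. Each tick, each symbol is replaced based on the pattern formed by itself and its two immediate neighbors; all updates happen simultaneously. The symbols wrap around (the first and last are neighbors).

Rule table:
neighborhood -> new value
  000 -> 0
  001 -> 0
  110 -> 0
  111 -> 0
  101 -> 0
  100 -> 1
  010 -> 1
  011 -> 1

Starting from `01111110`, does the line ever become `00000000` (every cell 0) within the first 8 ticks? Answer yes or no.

01000001
01100001
01010001
01011001
01010101
01010101  (fixed point — unchanged through tick 8)
tick 8 is 01010101, still not uniform 0

no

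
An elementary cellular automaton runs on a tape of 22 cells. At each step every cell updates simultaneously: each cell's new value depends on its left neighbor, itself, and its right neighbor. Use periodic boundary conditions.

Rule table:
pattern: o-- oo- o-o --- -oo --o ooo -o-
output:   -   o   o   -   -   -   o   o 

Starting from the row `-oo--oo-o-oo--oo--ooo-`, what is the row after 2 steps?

--o---oooo-o---o---oo-
--o----ooooo---o----o-

--o----ooooo---o----o-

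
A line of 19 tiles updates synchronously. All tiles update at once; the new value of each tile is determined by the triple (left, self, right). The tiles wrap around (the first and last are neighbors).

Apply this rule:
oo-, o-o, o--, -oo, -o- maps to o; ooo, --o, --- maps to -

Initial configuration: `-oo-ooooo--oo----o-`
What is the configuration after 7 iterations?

ooooooooooo-ooooooo

-oooo---oo-ooo---oo
oo--oo--oooo-oo--oo
-oo-ooo-o--ooooo-o-
-oooo-oooo-o---oooo
oo--ooo--oooo--o--o
-oo-o-oo-o--oo-oo-o
ooooooooooo-ooooooo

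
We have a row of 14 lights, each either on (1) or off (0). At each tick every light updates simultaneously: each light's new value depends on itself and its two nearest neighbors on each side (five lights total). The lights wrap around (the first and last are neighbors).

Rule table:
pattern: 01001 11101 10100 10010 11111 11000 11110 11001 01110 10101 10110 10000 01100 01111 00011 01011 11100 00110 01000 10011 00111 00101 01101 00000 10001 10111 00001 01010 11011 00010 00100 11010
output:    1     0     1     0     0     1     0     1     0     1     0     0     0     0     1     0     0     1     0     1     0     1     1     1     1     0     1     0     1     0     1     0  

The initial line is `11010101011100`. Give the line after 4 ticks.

11010101000011
00010101001100
11010101111010
01010100000010

01010100000010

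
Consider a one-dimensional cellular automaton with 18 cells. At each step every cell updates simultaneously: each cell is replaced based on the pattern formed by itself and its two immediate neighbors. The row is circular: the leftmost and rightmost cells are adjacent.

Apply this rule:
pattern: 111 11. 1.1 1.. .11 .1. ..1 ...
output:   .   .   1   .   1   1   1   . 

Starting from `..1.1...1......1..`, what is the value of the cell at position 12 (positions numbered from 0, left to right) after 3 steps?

step 1: .1111..11.....11..
step 2: 11....11.....11...
step 3: 1....11.....11...1
position 12 holds 1

1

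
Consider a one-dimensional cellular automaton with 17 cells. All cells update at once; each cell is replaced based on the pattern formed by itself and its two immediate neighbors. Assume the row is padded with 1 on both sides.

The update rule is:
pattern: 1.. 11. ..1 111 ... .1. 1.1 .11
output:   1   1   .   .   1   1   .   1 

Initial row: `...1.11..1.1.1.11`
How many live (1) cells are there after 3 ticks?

8

tick 1: 11.1.111.1.1.1.1.
tick 2: .1.1.1.1.1.1.1.1.
tick 3: .1.1.1.1.1.1.1.1.
count of 1: 8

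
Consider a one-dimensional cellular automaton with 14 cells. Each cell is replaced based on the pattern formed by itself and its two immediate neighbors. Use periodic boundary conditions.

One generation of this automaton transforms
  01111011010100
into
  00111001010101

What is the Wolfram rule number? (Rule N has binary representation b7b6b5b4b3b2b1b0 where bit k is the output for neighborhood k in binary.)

position 2: 111 → 1  (bit 7 = 1)
position 4: 110 → 1  (bit 6 = 1)
position 5: 101 → 0  (bit 5 = 0)
position 12: 100 → 0  (bit 4 = 0)
position 1: 011 → 0  (bit 3 = 0)
position 9: 010 → 1  (bit 2 = 1)
position 0: 001 → 0  (bit 1 = 0)
position 13: 000 → 1  (bit 0 = 1)
bits b7..b0 = 11000101 = 197

197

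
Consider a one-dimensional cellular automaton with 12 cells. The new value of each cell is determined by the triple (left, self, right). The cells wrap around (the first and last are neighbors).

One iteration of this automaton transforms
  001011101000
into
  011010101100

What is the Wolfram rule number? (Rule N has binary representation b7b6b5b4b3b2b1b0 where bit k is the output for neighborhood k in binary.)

position 5: 111 → 0  (bit 7 = 0)
position 6: 110 → 1  (bit 6 = 1)
position 3: 101 → 0  (bit 5 = 0)
position 9: 100 → 1  (bit 4 = 1)
position 4: 011 → 1  (bit 3 = 1)
position 2: 010 → 1  (bit 2 = 1)
position 1: 001 → 1  (bit 1 = 1)
position 0: 000 → 0  (bit 0 = 0)
bits b7..b0 = 01011110 = 94

94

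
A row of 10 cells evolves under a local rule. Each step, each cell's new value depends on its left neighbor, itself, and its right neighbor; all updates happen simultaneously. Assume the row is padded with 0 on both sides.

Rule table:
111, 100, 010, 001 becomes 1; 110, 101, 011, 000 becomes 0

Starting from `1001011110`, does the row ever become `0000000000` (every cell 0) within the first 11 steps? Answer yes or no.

1111001101
0110110001
1000001011
1100011000
0010100100
0110111110
1000011101
1100101001
0011101111
0101000110
1101101001
step 11 is 1101101001, still not uniform 0

no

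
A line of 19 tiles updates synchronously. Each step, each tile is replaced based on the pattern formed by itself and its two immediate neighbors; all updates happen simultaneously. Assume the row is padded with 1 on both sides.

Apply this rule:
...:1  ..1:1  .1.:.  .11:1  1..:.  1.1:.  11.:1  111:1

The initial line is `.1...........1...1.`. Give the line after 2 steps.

.111111111111.111.1

step 1: ...1111111111..11..
step 2: .111111111111.111.1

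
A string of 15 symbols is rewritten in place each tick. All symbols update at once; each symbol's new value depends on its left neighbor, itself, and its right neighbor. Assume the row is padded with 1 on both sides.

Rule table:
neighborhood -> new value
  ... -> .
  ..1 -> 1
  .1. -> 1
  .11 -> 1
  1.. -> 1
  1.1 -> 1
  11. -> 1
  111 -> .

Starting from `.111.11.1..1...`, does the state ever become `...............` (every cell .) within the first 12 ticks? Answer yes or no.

tick 1: 11.1111111111.1
tick 2: .111........111
tick 3: 11.11......11..
tick 4: .11111....11111
tick 5: 11...11..11....
tick 6: .11.11111111..1
tick 7: 11111......1111
tick 8: ....11....11...
tick 9: 1..1111..1111.1
tick 10: 1111..1111..111
tick 11: ...1111..1111..
tick 12: 1.11..1111..111
tick 12 is 1.11..1111..111, still not uniform .

no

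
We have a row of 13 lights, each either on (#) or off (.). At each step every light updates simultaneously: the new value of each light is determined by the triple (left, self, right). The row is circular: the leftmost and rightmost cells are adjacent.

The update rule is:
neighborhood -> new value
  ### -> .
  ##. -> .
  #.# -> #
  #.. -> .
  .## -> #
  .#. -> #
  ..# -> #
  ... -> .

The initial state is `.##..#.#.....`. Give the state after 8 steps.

##..####.....
#..##.......#
..##.......##
.##.......##.
##.......##..
#.......##..#
.......##..##
......##..##.

......##..##.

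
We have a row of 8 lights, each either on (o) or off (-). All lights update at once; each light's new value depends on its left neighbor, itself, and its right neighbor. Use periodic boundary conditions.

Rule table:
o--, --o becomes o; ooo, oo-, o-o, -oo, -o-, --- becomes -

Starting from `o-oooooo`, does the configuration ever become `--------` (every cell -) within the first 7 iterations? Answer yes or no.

--------
all cells are - at iteration 1

yes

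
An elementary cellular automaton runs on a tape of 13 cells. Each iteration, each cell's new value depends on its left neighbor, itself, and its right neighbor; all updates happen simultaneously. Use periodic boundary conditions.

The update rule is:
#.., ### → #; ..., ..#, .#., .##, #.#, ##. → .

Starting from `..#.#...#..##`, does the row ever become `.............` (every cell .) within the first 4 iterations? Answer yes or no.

no

#....#...#...
.#....#...#..
..#....#...#.
...#....#...#
iteration 4 is ...#....#...#, still not uniform .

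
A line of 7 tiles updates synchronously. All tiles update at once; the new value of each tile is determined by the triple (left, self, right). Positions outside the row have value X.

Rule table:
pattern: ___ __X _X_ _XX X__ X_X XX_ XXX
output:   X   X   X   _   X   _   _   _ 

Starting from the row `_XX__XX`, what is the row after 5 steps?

___XX__

___XX__
XXX__XX
___XX__  (repeats step 1; period 2)
step 5: ___XX__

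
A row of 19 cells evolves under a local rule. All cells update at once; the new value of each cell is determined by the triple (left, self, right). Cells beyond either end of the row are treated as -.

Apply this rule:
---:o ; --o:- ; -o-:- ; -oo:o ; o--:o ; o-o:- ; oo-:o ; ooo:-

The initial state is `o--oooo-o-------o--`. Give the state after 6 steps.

o-o-o----oooo-oo-oo

step 1: -o-o--o--oooooo--oo
step 2: ----o--o-o----oo-oo
step 3: ooo--o----ooo-oo-oo
step 4: o-oo--ooo-o-o-oo-oo
step 5: --ooo-o-o-----oo-oo
step 6: o-o-o----oooo-oo-oo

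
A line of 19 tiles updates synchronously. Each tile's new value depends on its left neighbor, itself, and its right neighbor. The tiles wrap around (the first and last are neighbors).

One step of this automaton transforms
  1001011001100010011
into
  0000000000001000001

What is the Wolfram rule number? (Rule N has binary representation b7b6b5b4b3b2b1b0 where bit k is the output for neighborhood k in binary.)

position 18: 111 → 1  (bit 7 = 1)
position 0: 110 → 0  (bit 6 = 0)
position 4: 101 → 0  (bit 5 = 0)
position 1: 100 → 0  (bit 4 = 0)
position 5: 011 → 0  (bit 3 = 0)
position 3: 010 → 0  (bit 2 = 0)
position 2: 001 → 0  (bit 1 = 0)
position 12: 000 → 1  (bit 0 = 1)
bits b7..b0 = 10000001 = 129

129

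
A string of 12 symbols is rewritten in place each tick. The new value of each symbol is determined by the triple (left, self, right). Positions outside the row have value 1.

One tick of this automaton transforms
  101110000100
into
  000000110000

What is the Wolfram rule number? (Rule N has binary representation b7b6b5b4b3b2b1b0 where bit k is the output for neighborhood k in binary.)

position 3: 111 → 0  (bit 7 = 0)
position 0: 110 → 0  (bit 6 = 0)
position 1: 101 → 0  (bit 5 = 0)
position 5: 100 → 0  (bit 4 = 0)
position 2: 011 → 0  (bit 3 = 0)
position 9: 010 → 0  (bit 2 = 0)
position 8: 001 → 0  (bit 1 = 0)
position 6: 000 → 1  (bit 0 = 1)
bits b7..b0 = 00000001 = 1

1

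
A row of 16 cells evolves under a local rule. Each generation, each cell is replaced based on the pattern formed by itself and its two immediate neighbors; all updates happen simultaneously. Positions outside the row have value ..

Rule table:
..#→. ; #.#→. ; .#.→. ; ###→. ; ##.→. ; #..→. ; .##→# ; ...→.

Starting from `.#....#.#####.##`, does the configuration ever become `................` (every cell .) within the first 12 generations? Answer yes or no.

generation 1: ........#.....#.
generation 2: ................
all cells are . at generation 2

yes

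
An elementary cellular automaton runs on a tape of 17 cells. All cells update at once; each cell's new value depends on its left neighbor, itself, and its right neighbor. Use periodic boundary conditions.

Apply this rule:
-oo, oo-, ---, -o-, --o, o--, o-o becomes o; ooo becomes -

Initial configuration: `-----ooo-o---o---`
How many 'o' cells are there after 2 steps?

oooooo-oooooooooo
-----ooo---------
count of o: 3

3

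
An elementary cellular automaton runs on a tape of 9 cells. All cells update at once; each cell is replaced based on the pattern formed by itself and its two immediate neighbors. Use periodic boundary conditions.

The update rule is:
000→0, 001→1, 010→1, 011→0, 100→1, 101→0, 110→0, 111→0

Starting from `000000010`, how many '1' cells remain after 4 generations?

2

000000111
100001000
110011101
001100000
count of 1: 2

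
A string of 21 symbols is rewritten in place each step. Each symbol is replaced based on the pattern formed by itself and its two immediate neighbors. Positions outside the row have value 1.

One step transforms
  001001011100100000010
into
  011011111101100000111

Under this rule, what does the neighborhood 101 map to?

At position 6 the neighborhood is 101; the next row has 1 there.

1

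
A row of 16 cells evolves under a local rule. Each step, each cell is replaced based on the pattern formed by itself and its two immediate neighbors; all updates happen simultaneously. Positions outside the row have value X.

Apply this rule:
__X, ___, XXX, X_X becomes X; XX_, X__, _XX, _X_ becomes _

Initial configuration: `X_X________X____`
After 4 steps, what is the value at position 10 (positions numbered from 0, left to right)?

X

_X__XXXXXXX__XXX
X__X_XXXXX__X_XX
__X_X_XXX__X_X_X
_X_X_X_X__X_X_X_
position 10 holds X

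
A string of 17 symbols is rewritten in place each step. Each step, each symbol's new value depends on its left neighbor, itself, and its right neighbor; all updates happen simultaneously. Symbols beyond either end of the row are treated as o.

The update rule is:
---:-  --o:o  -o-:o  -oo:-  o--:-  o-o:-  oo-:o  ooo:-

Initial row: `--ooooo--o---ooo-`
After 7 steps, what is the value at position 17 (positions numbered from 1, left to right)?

-o----o-oo--o--o-
-o---oo--o-oo-oo-
-o--o-o-oo--o--o-
-o-oo-o--o-oo-oo-
-o--o-o-oo--o--o-  (repeats step 3; period 2)
step 7: -o--o-o-oo--o--o-
position 17 holds -

-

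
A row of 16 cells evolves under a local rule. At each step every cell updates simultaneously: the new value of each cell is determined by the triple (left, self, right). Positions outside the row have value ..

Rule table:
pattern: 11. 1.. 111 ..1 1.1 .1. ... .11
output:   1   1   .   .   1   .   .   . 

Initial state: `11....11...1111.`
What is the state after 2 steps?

.11....11.....11
..11....11.....1

..11....11.....1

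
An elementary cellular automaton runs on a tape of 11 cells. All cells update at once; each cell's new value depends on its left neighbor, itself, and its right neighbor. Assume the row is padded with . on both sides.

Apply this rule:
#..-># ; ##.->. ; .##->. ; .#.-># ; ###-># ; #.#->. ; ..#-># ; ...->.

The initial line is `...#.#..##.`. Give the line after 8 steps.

step 1: ..##.###..#
step 2: .#....#.###
step 3: ###..##..#.
step 4: .#.##..####
step 5: ##...##.##.
step 6: ..#.#.....#
step 7: .##.##...##
step 8: #.....#.#..

#.....#.#..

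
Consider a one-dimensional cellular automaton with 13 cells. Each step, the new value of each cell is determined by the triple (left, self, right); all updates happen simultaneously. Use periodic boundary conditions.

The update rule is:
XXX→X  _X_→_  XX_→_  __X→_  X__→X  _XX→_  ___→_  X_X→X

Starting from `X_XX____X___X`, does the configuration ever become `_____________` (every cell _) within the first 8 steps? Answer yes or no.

no

_X__X____X___
__X__X____X__
___X__X____X_
____X__X____X
X____X__X____
_X____X__X___
__X____X__X__
___X____X__X_
step 8 is ___X____X__X_, still not uniform _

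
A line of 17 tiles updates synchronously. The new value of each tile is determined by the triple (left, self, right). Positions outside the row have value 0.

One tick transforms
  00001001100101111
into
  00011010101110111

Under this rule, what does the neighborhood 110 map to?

At position 8 the neighborhood is 110; the next row has 1 there.

1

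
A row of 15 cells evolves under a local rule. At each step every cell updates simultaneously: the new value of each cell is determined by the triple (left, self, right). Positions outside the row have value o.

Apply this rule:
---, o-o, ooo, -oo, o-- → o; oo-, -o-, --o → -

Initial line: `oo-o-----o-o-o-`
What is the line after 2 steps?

-o-oooo-o--o-oo

o-o-oooo--o-o-o
-o-oooo-o--o-oo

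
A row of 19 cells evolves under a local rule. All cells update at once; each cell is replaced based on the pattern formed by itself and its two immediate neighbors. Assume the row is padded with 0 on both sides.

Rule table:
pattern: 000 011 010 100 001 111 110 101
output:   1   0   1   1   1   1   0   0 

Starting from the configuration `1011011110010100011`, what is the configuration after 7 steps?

step 1: 1000001101110111100
step 2: 1111110000100011011
step 3: 0111101111111100000
step 4: 1011000111111011111
step 5: 1000111011110001110
step 6: 1111010001101110101
step 7: 0110011110000100101

0110011110000100101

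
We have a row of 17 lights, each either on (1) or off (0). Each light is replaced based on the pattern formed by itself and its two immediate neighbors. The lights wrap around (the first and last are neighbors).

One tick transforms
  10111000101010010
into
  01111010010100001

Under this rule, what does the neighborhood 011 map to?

At position 2 the neighborhood is 011; the next row has 1 there.

1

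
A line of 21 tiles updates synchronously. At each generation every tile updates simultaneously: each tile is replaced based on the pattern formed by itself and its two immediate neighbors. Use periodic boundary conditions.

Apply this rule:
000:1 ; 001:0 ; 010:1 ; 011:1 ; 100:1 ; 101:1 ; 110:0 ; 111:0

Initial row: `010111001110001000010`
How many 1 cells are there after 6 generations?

14

011100101001101111011
110010111101011000110
101011100011110110101
011110011010001101111
110001010111101011000
101101111100011110110
count of 1: 14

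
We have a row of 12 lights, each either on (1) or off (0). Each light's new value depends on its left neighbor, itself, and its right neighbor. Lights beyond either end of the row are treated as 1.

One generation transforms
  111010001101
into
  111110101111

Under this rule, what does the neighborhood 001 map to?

At position 7 the neighborhood is 001; the next row has 0 there.

0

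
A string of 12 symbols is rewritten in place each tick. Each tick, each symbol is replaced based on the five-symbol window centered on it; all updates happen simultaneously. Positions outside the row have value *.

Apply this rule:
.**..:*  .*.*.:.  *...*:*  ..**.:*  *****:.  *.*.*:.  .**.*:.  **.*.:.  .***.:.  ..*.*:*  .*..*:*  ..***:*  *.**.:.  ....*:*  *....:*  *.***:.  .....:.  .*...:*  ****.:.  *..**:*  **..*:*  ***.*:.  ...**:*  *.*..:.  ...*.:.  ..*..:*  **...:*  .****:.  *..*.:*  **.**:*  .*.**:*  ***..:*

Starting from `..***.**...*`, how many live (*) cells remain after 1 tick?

***..*.*****
count of *: 9

9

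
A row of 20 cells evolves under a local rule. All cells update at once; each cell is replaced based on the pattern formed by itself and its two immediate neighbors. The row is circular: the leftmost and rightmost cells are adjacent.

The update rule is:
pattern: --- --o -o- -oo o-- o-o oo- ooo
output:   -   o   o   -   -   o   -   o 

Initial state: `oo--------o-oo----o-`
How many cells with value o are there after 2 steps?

4

---------ooo-----ooo
--------o-o-----o-o-
count of o: 4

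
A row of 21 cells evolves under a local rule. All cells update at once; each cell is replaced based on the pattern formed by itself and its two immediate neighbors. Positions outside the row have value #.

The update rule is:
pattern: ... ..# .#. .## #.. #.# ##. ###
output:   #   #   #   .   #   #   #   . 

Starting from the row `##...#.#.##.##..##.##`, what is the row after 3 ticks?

.########.##.###.##..
#.......##.##..##.###
########.##.###.##...

########.##.###.##...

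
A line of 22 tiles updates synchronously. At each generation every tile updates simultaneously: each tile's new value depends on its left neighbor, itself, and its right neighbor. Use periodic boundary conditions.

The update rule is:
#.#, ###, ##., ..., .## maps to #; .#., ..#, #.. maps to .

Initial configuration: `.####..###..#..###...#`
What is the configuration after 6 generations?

#####..###############

#####..###.....###.#..
#####..###.###.####...
#####..############.#.
#####..#############.#
#####..###############
#####..###############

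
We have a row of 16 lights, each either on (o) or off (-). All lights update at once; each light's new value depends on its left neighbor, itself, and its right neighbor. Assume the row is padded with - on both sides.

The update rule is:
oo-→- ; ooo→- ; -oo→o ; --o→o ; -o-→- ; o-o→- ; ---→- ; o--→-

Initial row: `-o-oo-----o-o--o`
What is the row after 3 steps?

step 1: o--o-----o----o-
step 2: --o-----o----o--
step 3: -o-----o----o---

-o-----o----o---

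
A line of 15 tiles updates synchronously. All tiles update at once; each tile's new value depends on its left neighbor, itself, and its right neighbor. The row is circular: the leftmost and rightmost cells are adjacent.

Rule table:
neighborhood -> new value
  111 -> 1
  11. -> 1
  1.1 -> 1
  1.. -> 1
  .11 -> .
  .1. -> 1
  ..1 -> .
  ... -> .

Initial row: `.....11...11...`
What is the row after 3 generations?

......11...11..
.......11...11.
........11...11

........11...11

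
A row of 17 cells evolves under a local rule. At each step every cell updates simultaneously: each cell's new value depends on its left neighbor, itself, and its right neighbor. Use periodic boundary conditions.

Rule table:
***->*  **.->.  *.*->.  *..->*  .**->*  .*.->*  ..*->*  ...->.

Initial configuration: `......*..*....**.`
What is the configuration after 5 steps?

**.****..**.***.*

.....******..**.*
*...******.***..*
.*.******..**.***
.*.*****.***..**.
**.****..**.***.*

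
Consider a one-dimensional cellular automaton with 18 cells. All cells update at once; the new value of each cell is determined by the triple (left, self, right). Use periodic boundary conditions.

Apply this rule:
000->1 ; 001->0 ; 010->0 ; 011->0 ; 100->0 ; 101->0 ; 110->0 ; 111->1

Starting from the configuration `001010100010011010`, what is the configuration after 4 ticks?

100000001000000000
001111100011111110
100111001001111100
000010000000111000

000010000000111000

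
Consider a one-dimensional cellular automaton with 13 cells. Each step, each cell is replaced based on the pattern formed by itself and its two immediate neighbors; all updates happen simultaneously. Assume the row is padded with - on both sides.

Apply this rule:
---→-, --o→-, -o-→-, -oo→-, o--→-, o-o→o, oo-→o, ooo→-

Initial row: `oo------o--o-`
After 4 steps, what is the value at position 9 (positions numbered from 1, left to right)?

-

-o-----------
-------------
-------------  (fixed point — unchanged through step 4)
position 9 holds -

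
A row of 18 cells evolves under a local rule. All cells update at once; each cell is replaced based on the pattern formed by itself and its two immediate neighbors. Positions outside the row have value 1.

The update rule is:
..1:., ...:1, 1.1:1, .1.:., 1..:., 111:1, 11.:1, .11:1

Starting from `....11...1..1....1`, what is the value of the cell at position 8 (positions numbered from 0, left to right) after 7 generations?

.

.11.11.1......11.1
1111111..1111.1111
1111111..111111111
1111111..111111111  (fixed point — unchanged through generation 7)
position 8 holds .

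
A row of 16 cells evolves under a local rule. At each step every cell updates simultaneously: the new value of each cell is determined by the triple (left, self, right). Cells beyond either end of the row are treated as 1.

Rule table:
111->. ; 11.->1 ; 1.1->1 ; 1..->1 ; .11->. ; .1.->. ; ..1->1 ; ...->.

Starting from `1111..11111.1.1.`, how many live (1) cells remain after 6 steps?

9

step 1: ...111....11.1.1
step 2: 1.1..11..1.11.1.
step 3: 11.11.111.1.11.1
step 4: .11.11..11.1.11.
step 5: 1.11.111.11.1.11
step 6: 11.11..11.11.1..
count of 1: 9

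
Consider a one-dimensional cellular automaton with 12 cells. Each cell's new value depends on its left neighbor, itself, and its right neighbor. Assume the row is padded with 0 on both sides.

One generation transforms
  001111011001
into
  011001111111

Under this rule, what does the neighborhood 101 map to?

1

At position 6 the neighborhood is 101; the next row has 1 there.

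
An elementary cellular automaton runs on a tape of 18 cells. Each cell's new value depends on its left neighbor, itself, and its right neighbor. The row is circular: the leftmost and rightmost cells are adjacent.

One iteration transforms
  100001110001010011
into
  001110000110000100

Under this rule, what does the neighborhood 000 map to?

At position 2 the neighborhood is 000; the next row has 1 there.

1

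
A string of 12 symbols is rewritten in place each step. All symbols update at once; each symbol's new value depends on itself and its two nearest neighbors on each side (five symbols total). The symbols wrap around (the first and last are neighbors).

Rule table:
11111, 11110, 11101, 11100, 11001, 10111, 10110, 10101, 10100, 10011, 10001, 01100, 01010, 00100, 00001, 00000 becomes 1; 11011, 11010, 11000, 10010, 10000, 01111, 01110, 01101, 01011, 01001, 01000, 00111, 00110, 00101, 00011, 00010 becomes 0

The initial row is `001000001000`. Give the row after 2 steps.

step 1: 101001101001
step 2: 001010001010

001010001010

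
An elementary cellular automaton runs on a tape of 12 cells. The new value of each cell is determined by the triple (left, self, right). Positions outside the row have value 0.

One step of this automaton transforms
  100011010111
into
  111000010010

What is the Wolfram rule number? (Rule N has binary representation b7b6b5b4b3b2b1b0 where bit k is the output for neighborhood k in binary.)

position 10: 111 → 1  (bit 7 = 1)
position 5: 110 → 0  (bit 6 = 0)
position 6: 101 → 0  (bit 5 = 0)
position 1: 100 → 1  (bit 4 = 1)
position 4: 011 → 0  (bit 3 = 0)
position 0: 010 → 1  (bit 2 = 1)
position 3: 001 → 0  (bit 1 = 0)
position 2: 000 → 1  (bit 0 = 1)
bits b7..b0 = 10010101 = 149

149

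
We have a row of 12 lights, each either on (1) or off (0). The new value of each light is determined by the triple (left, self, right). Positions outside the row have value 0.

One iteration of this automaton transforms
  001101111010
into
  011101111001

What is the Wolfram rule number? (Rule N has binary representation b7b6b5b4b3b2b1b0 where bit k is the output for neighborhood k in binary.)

position 6: 111 → 1  (bit 7 = 1)
position 3: 110 → 1  (bit 6 = 1)
position 4: 101 → 0  (bit 5 = 0)
position 11: 100 → 1  (bit 4 = 1)
position 2: 011 → 1  (bit 3 = 1)
position 10: 010 → 0  (bit 2 = 0)
position 1: 001 → 1  (bit 1 = 1)
position 0: 000 → 0  (bit 0 = 0)
bits b7..b0 = 11011010 = 218

218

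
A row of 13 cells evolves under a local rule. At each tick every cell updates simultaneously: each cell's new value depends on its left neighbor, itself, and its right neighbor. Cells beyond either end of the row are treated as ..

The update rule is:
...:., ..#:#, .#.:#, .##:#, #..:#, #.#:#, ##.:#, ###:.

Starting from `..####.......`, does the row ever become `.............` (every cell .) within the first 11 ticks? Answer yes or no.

no

.##..##......
########.....
#......##....
##....####...
###..##..##..
#.##########.
###........##
#.##......###
#####....##.#
#...##..#####
##.######...#
tick 11 is ##.######...#, still not uniform .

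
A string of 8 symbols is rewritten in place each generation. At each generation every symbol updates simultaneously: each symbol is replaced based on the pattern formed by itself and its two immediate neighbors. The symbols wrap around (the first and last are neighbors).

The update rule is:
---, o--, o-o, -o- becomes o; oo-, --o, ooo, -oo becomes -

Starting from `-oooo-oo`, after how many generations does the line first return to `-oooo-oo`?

16

o----o--
oooo-oo-
----o--o
ooo-oo-o
---o--o-
oo-oo-oo
--o--o--
o-oo-ooo
-o--o---
-oo-oooo
o--o----
oo-oooo-
--o----o
o-oooo-o
-o----o-
-oooo-oo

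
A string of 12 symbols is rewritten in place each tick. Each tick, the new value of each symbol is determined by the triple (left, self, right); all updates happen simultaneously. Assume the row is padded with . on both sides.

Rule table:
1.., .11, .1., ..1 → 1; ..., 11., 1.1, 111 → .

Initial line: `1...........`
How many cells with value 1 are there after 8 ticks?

tick 1: 11..........
tick 2: 1.1.........
tick 3: 1.11........
tick 4: 1.1.1.......
tick 5: 1.1.11......
tick 6: 1.1.1.1.....
tick 7: 1.1.1.11....
tick 8: 1.1.1.1.1...
count of 1: 5

5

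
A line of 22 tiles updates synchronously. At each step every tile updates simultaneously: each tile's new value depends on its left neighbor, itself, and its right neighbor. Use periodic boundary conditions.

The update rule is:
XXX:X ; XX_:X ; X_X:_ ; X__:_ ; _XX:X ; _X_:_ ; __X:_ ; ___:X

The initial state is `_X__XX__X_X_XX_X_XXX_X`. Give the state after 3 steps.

step 1: ____XX______XX___XXX__
step 2: XXX_XX_XXXX_XX_X_XXX_X
step 3: XXX_XX_XXXX_XX___XXX_X

XXX_XX_XXXX_XX___XXX_X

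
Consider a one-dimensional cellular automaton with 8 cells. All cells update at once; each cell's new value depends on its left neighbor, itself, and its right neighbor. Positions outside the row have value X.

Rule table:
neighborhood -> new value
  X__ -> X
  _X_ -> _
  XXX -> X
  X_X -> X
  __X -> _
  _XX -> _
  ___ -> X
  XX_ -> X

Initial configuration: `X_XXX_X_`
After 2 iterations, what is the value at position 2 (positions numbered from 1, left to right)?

XX_XXX_X
XXX_XXX_
position 2 holds X

X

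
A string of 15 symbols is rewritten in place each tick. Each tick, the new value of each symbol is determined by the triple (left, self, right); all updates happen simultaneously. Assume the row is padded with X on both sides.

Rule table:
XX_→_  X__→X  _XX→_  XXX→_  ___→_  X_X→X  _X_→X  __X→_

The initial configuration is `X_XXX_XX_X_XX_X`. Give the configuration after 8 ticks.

X__XX__XX__XX__

tick 1: _X___X__XXX__X_
tick 2: XXX__XX____X_XX
tick 3: ___X___X___XX__
tick 4: X__XX__XX____X_
tick 5: _X___X___X___XX
tick 6: XXX__XX__XX____
tick 7: ___X___X___X___
tick 8: X__XX__XX__XX__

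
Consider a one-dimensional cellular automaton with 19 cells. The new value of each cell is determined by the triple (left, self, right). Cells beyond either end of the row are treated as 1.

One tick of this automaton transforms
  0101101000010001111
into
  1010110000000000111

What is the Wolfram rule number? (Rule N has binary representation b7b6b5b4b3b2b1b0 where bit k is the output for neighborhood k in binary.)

position 16: 111 → 1  (bit 7 = 1)
position 4: 110 → 1  (bit 6 = 1)
position 0: 101 → 1  (bit 5 = 1)
position 7: 100 → 0  (bit 4 = 0)
position 3: 011 → 0  (bit 3 = 0)
position 1: 010 → 0  (bit 2 = 0)
position 10: 001 → 0  (bit 1 = 0)
position 8: 000 → 0  (bit 0 = 0)
bits b7..b0 = 11100000 = 224

224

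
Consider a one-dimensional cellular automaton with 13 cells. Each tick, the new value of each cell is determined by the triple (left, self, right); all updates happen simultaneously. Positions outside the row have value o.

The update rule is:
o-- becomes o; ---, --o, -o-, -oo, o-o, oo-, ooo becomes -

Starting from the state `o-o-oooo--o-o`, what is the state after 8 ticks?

--------o----
o--------o---
-o--------o--
--o--------o-
o--o---------
-o--o--------
--o--o-------
o--o--o------

o--o--o------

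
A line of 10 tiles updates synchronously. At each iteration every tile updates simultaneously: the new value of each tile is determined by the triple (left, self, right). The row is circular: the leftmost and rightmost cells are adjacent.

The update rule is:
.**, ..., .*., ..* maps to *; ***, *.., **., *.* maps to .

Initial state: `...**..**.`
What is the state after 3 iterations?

..****..**

iteration 1: ****..**..
iteration 2: *....**..*
iteration 3: ..****..**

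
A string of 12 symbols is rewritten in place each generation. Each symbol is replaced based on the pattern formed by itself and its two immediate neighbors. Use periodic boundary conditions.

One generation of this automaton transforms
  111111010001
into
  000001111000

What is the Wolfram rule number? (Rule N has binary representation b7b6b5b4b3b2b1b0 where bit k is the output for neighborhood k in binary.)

116

position 0: 111 → 0  (bit 7 = 0)
position 5: 110 → 1  (bit 6 = 1)
position 6: 101 → 1  (bit 5 = 1)
position 8: 100 → 1  (bit 4 = 1)
position 11: 011 → 0  (bit 3 = 0)
position 7: 010 → 1  (bit 2 = 1)
position 10: 001 → 0  (bit 1 = 0)
position 9: 000 → 0  (bit 0 = 0)
bits b7..b0 = 01110100 = 116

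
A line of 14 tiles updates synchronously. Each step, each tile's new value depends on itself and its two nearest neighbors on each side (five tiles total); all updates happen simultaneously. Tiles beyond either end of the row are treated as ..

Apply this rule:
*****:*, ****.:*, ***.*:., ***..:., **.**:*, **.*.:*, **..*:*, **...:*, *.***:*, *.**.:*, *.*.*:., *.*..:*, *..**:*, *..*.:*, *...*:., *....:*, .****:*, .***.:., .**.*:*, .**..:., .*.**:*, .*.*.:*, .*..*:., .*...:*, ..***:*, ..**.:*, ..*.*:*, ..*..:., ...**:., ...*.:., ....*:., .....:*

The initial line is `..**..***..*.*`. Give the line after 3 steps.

..*..*******.*

..*.***..*****
..***..******.
..*..*******.*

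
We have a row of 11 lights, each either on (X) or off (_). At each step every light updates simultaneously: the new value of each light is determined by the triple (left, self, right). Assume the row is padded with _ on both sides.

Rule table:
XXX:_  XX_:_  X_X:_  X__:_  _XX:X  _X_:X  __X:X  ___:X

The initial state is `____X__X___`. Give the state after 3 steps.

step 1: XXXXX_XX_XX
step 2: X_____X__X_
step 3: X_XXXXX_XX_

X_XXXXX_XX_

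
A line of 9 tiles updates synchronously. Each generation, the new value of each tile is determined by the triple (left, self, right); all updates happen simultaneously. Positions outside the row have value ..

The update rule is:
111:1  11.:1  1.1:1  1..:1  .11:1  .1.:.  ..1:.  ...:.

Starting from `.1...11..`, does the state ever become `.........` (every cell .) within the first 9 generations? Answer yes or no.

no

..1..111.
...1.1111
....11111
....11111  (fixed point — unchanged through generation 9)
generation 9 is ....11111, still not uniform .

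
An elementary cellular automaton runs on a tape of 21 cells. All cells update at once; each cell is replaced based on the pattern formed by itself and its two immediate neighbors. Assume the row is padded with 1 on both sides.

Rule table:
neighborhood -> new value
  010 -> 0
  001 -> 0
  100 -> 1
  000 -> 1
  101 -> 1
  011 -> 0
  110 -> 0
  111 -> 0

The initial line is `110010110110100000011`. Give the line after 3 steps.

010010010010011110001

001001001001011111000
100100100100100000110
010010010010011110001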